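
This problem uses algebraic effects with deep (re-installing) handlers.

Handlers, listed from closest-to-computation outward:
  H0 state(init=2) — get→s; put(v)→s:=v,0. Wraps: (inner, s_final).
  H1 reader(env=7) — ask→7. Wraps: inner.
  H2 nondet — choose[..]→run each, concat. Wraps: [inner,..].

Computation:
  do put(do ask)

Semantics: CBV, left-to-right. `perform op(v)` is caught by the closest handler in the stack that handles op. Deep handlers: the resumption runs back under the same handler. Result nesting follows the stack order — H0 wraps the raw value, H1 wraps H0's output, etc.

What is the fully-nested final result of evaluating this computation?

Answer: [(0, 7)]

Working:
ask @ H1 ⇒ 7
put(7) @ H0 ⇒ s:=7
H0 returns (0, 7)
H1 returns (0, 7)
H2 returns [(0, 7)]
= [(0, 7)]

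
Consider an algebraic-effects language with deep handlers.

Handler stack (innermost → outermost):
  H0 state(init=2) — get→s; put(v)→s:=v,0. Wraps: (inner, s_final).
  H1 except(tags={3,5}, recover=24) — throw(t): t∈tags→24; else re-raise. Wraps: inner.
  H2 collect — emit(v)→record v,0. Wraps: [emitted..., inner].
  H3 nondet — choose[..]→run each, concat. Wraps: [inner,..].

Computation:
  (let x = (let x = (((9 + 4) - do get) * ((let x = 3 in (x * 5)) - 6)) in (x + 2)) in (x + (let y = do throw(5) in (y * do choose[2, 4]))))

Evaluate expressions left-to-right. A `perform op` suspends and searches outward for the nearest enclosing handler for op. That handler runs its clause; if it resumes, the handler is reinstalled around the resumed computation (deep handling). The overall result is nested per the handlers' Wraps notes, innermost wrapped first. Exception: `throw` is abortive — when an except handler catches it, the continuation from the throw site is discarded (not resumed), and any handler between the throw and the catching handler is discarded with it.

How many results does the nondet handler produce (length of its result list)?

Step-by-step:
get @ H0 ⇒ 2
throw(5) @ H1 caught ⇒ 24
H2 returns [24]
H3 returns [[24]]
= [[24]]

Answer: 1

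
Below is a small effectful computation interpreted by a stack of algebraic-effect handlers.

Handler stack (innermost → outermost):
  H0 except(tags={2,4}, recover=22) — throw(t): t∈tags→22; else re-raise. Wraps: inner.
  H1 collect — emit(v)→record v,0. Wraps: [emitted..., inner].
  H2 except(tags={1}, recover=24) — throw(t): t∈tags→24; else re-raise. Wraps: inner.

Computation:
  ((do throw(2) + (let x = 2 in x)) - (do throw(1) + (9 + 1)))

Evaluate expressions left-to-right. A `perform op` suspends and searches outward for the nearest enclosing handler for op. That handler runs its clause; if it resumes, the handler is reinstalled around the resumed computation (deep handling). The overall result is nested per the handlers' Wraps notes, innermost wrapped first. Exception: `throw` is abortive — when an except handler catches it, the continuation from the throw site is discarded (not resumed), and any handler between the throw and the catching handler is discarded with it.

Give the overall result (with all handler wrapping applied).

Answer: [22]

Evaluation trace:
throw(2) @ H0 caught ⇒ 22
H1 returns [22]
H2 returns [22]
= [22]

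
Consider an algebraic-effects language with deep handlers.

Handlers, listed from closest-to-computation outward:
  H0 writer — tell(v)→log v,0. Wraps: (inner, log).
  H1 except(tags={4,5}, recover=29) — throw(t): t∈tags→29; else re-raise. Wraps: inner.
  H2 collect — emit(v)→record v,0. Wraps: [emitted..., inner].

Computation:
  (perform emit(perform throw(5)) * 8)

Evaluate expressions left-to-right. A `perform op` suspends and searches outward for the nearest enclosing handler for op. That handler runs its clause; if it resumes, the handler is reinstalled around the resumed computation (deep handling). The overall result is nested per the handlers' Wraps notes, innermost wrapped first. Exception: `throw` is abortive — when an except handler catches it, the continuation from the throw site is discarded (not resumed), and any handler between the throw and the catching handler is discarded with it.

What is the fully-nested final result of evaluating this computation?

Evaluation trace:
throw(5) @ H1 caught ⇒ 29
H2 returns [29]
= [29]

Answer: [29]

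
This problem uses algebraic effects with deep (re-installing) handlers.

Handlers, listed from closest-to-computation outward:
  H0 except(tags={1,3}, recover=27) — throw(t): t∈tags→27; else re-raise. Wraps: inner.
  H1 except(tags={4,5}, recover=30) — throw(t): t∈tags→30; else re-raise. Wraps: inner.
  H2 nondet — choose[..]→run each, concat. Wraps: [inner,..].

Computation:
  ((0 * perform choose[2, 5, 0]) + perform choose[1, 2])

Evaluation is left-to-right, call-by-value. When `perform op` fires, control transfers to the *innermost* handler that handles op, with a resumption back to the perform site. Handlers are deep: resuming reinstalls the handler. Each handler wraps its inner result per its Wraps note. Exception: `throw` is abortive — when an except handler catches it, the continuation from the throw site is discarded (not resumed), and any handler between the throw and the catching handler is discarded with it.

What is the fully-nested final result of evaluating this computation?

Step-by-step:
choose[2, 5, 0] @ H2
  branch[0] choose=2:
    choose[1, 2] @ H2
      branch[0] choose=1:
        H0 returns 1
        H1 returns 1
        H2 returns [1]
      branch[1] choose=2:
        H0 returns 2
        H1 returns 2
        H2 returns [2]
  branch[1] choose=5:
    choose[1, 2] @ H2
      branch[0] choose=1:
        H0 returns 1
        H1 returns 1
        H2 returns [1]
      branch[1] choose=2:
        H0 returns 2
        H1 returns 2
        H2 returns [2]
  branch[2] choose=0:
    choose[1, 2] @ H2
      branch[0] choose=1:
        H0 returns 1
        H1 returns 1
        H2 returns [1]
      branch[1] choose=2:
        H0 returns 2
        H1 returns 2
        H2 returns [2]
= [1, 2, 1, 2, 1, 2]

Answer: [1, 2, 1, 2, 1, 2]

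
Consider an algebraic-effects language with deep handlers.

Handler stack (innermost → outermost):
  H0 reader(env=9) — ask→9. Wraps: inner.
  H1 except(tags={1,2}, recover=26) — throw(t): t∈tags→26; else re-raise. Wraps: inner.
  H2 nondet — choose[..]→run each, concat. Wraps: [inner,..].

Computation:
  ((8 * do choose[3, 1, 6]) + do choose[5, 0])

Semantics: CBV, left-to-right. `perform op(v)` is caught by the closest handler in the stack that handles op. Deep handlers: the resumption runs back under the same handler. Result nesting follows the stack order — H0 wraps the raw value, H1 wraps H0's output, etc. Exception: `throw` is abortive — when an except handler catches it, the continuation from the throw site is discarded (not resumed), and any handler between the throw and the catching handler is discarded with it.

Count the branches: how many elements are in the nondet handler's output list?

Answer: 6

Step-by-step:
choose[3, 1, 6] @ H2
  branch[0] choose=3:
    choose[5, 0] @ H2
      branch[0] choose=5:
        H0 returns 29
        H1 returns 29
        H2 returns [29]
      branch[1] choose=0:
        H0 returns 24
        H1 returns 24
        H2 returns [24]
  branch[1] choose=1:
    choose[5, 0] @ H2
      branch[0] choose=5:
        H0 returns 13
        H1 returns 13
        H2 returns [13]
      branch[1] choose=0:
        H0 returns 8
        H1 returns 8
        H2 returns [8]
  branch[2] choose=6:
    choose[5, 0] @ H2
      branch[0] choose=5:
        H0 returns 53
        H1 returns 53
        H2 returns [53]
      branch[1] choose=0:
        H0 returns 48
        H1 returns 48
        H2 returns [48]
= [29, 24, 13, 8, 53, 48]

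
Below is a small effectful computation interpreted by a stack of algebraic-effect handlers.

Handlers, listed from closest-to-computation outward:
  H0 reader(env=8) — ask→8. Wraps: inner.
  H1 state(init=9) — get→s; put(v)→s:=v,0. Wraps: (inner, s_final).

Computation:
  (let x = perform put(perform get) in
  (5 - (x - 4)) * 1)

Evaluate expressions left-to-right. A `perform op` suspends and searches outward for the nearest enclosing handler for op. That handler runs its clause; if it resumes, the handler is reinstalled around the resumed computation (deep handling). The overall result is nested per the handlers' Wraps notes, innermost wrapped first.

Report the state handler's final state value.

Step-by-step:
get @ H1 ⇒ 9
put(9) @ H1 ⇒ s:=9
H0 returns 9
H1 returns (9, 9)
= (9, 9)

Answer: 9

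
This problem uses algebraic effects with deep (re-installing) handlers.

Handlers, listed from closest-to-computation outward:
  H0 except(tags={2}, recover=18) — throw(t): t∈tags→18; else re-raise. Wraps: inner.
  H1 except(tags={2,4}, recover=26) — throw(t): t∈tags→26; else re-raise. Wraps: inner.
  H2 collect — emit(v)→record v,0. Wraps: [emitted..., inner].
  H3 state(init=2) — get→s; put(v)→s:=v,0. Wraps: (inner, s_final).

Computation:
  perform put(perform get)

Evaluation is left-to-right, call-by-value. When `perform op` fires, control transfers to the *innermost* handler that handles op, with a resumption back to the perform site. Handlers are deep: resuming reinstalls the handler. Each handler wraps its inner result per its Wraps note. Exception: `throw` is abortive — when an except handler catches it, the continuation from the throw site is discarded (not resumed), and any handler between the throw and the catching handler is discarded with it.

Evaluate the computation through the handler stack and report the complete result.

Answer: ([0], 2)

Evaluation trace:
get @ H3 ⇒ 2
put(2) @ H3 ⇒ s:=2
H0 returns 0
H1 returns 0
H2 returns [0]
H3 returns ([0], 2)
= ([0], 2)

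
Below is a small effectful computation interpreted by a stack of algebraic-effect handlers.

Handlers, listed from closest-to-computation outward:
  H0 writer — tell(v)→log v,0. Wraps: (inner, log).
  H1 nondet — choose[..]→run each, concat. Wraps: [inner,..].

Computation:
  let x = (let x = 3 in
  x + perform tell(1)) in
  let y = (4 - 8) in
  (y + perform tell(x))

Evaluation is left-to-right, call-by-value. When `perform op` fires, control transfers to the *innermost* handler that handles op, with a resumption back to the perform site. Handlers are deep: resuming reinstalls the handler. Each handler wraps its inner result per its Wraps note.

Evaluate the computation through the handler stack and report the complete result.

Working:
tell(1) @ H0 ⇒ log+=1
tell(3) @ H0 ⇒ log+=3
H0 returns (-4, (1, 3))
H1 returns [(-4, (1, 3))]
= [(-4, (1, 3))]

Answer: [(-4, (1, 3))]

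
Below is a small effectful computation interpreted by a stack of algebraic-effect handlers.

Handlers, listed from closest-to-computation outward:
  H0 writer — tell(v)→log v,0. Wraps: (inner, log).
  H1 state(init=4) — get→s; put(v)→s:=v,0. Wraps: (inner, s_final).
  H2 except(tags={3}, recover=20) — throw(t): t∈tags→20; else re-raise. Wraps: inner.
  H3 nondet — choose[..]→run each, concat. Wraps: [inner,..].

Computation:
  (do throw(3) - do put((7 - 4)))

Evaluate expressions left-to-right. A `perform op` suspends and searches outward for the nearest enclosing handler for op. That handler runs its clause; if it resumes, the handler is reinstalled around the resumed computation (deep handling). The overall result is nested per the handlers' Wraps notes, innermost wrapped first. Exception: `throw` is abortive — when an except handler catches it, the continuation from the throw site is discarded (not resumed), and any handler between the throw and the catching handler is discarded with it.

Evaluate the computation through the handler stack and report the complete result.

Step-by-step:
throw(3) @ H2 caught ⇒ 20
H3 returns [20]
= [20]

Answer: [20]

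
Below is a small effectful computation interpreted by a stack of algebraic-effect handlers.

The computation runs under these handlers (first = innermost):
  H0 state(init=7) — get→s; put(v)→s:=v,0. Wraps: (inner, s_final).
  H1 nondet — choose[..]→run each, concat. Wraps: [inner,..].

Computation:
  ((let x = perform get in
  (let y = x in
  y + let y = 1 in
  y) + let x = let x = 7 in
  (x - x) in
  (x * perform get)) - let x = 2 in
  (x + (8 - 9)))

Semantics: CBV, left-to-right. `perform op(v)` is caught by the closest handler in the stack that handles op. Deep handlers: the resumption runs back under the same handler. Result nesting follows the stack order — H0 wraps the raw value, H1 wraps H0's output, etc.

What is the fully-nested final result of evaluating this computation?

Step-by-step:
get @ H0 ⇒ 7
get @ H0 ⇒ 7
H0 returns (7, 7)
H1 returns [(7, 7)]
= [(7, 7)]

Answer: [(7, 7)]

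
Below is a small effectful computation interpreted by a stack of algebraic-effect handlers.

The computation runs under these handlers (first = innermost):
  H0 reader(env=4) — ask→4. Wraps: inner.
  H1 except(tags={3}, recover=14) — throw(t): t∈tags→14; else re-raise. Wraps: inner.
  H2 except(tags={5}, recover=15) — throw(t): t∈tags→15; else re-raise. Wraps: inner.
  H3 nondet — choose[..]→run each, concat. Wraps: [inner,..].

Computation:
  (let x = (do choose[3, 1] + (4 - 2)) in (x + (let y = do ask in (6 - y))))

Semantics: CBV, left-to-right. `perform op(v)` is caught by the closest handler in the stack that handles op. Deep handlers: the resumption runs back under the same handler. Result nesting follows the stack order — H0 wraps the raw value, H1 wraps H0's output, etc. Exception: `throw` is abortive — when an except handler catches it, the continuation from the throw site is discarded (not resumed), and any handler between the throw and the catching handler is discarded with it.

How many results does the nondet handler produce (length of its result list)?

Step-by-step:
choose[3, 1] @ H3
  branch[0] choose=3:
    ask @ H0 ⇒ 4
    H0 returns 7
    H1 returns 7
    H2 returns 7
    H3 returns [7]
  branch[1] choose=1:
    ask @ H0 ⇒ 4
    H0 returns 5
    H1 returns 5
    H2 returns 5
    H3 returns [5]
= [7, 5]

Answer: 2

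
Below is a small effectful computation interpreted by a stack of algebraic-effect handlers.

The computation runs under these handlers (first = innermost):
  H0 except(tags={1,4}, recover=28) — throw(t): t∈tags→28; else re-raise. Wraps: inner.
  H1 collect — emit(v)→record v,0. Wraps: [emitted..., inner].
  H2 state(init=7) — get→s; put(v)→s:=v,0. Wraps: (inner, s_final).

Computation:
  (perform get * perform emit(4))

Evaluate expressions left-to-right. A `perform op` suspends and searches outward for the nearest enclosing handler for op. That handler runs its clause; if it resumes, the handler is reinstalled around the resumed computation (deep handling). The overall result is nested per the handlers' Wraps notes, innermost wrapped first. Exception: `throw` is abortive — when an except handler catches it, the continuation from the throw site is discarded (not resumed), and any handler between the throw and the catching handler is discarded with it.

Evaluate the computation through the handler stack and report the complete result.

Working:
get @ H2 ⇒ 7
emit(4) @ H1 ⇒ out+=4
H0 returns 0
H1 returns [4, 0]
H2 returns ([4, 0], 7)
= ([4, 0], 7)

Answer: ([4, 0], 7)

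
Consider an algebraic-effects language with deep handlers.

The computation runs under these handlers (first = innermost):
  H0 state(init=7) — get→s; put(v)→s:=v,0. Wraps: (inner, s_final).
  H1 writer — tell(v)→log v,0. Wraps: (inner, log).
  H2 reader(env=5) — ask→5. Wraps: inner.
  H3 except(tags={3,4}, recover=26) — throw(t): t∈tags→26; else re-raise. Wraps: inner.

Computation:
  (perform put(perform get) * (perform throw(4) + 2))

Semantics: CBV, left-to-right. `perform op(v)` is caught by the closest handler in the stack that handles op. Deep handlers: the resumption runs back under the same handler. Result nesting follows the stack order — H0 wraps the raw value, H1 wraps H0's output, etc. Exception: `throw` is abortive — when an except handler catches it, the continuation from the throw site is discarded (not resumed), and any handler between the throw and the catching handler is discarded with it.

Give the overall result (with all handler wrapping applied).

Step-by-step:
get @ H0 ⇒ 7
put(7) @ H0 ⇒ s:=7
throw(4) @ H3 caught ⇒ 26
= 26

Answer: 26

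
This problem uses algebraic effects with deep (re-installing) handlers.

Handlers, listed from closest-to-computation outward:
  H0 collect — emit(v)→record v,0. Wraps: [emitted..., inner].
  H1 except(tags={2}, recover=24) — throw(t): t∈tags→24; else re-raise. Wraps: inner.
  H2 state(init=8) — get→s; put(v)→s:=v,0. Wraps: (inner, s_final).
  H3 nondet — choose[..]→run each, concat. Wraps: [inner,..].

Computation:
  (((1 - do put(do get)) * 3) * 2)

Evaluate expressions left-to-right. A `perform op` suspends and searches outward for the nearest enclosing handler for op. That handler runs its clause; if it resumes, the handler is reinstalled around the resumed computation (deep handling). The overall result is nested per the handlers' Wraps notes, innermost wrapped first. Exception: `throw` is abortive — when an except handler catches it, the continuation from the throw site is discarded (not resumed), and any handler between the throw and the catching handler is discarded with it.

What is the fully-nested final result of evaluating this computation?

Answer: [([6], 8)]

Working:
get @ H2 ⇒ 8
put(8) @ H2 ⇒ s:=8
H0 returns [6]
H1 returns [6]
H2 returns ([6], 8)
H3 returns [([6], 8)]
= [([6], 8)]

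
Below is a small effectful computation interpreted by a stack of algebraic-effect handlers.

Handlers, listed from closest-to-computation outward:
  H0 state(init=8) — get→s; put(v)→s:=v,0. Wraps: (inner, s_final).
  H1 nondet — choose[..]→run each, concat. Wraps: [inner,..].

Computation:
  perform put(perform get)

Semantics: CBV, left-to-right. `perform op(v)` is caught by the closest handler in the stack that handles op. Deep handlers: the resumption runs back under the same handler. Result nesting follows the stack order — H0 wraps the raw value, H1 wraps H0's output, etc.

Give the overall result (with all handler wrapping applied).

Step-by-step:
get @ H0 ⇒ 8
put(8) @ H0 ⇒ s:=8
H0 returns (0, 8)
H1 returns [(0, 8)]
= [(0, 8)]

Answer: [(0, 8)]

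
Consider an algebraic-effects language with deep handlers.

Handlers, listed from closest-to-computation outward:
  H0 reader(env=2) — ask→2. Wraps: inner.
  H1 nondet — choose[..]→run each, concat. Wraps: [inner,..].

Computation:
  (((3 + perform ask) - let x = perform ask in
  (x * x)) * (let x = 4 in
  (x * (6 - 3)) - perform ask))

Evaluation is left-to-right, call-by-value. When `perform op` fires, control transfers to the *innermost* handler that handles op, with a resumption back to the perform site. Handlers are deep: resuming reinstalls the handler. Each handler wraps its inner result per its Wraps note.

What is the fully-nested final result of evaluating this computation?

Evaluation trace:
ask @ H0 ⇒ 2
ask @ H0 ⇒ 2
ask @ H0 ⇒ 2
H0 returns 10
H1 returns [10]
= [10]

Answer: [10]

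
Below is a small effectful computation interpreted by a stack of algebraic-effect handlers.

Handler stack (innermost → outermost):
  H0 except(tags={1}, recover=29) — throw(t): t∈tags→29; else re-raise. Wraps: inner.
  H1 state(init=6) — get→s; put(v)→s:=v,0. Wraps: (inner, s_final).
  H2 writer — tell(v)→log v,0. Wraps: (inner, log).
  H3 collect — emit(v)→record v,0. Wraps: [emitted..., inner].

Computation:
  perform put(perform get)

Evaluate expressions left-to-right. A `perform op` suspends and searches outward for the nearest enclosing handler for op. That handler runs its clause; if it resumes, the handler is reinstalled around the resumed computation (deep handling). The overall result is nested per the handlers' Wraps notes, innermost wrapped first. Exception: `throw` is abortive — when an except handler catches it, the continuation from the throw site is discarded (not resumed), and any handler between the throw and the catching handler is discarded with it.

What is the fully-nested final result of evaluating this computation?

Step-by-step:
get @ H1 ⇒ 6
put(6) @ H1 ⇒ s:=6
H0 returns 0
H1 returns (0, 6)
H2 returns ((0, 6), ())
H3 returns [((0, 6), ())]
= [((0, 6), ())]

Answer: [((0, 6), ())]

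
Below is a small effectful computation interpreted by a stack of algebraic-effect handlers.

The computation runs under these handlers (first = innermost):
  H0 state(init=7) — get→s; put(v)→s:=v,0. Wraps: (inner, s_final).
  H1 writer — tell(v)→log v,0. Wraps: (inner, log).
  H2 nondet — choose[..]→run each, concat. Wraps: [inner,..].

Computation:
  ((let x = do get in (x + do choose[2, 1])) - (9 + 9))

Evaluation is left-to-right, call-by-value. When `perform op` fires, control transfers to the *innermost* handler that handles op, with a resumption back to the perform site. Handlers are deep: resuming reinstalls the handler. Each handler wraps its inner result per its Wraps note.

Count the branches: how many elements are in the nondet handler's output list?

Answer: 2

Step-by-step:
get @ H0 ⇒ 7
choose[2, 1] @ H2
  branch[0] choose=2:
    H0 returns (-9, 7)
    H1 returns ((-9, 7), ())
    H2 returns [((-9, 7), ())]
  branch[1] choose=1:
    H0 returns (-10, 7)
    H1 returns ((-10, 7), ())
    H2 returns [((-10, 7), ())]
= [((-9, 7), ()), ((-10, 7), ())]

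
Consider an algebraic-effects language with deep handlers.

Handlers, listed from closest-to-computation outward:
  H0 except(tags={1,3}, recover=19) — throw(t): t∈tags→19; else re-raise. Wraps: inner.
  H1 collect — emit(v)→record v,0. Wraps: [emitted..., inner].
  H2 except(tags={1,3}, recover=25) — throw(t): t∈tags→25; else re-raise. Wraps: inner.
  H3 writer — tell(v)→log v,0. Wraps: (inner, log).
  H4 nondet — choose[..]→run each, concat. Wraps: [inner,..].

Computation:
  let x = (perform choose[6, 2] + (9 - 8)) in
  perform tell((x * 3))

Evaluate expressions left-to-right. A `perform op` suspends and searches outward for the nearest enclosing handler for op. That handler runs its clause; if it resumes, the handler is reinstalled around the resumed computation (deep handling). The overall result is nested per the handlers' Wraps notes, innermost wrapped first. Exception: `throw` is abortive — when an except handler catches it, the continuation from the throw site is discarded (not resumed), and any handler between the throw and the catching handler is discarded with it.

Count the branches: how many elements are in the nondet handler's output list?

Working:
choose[6, 2] @ H4
  branch[0] choose=6:
    tell(21) @ H3 ⇒ log+=21
    H0 returns 0
    H1 returns [0]
    H2 returns [0]
    H3 returns ([0], (21))
    H4 returns [([0], (21))]
  branch[1] choose=2:
    tell(9) @ H3 ⇒ log+=9
    H0 returns 0
    H1 returns [0]
    H2 returns [0]
    H3 returns ([0], (9))
    H4 returns [([0], (9))]
= [([0], (21)), ([0], (9))]

Answer: 2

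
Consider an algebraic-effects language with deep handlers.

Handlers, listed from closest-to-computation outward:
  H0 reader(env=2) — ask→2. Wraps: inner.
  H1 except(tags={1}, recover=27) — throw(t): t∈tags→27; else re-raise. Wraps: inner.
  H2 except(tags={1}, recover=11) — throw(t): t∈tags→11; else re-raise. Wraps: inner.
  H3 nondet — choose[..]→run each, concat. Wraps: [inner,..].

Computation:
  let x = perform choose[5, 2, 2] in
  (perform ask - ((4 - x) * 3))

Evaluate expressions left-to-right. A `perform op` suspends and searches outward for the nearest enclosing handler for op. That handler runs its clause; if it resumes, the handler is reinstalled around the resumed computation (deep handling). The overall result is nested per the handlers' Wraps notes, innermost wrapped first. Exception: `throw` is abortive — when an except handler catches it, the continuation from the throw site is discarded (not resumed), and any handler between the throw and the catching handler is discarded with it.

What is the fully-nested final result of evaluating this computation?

Evaluation trace:
choose[5, 2, 2] @ H3
  branch[0] choose=5:
    ask @ H0 ⇒ 2
    H0 returns 5
    H1 returns 5
    H2 returns 5
    H3 returns [5]
  branch[1] choose=2:
    ask @ H0 ⇒ 2
    H0 returns -4
    H1 returns -4
    H2 returns -4
    H3 returns [-4]
  branch[2] choose=2:
    ask @ H0 ⇒ 2
    H0 returns -4
    H1 returns -4
    H2 returns -4
    H3 returns [-4]
= [5, -4, -4]

Answer: [5, -4, -4]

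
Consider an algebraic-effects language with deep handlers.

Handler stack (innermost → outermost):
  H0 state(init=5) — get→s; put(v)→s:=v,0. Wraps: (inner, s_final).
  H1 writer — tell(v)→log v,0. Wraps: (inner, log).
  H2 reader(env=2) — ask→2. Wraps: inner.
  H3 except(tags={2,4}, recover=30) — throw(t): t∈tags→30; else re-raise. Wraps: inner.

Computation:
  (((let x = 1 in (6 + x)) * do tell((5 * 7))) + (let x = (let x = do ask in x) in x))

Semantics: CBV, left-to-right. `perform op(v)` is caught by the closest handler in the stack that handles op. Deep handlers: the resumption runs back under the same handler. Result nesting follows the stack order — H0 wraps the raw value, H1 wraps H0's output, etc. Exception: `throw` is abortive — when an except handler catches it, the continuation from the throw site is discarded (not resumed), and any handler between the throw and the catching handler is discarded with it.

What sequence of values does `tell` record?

Answer: (35)

Working:
tell(35) @ H1 ⇒ log+=35
ask @ H2 ⇒ 2
H0 returns (2, 5)
H1 returns ((2, 5), (35))
H2 returns ((2, 5), (35))
H3 returns ((2, 5), (35))
= ((2, 5), (35))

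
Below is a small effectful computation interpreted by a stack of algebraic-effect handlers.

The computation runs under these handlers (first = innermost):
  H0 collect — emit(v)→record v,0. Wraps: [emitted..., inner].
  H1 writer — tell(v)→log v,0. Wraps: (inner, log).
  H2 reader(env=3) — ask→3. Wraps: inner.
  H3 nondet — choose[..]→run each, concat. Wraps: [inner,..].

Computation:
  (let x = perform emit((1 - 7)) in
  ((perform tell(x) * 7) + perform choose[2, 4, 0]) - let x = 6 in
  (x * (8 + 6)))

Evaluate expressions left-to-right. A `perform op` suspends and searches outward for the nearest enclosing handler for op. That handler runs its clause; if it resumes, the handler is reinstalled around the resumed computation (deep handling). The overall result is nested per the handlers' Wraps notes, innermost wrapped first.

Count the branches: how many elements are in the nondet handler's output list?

Evaluation trace:
emit(-6) @ H0 ⇒ out+=-6
tell(0) @ H1 ⇒ log+=0
choose[2, 4, 0] @ H3
  branch[0] choose=2:
    H0 returns [-6, -82]
    H1 returns ([-6, -82], (0))
    H2 returns ([-6, -82], (0))
    H3 returns [([-6, -82], (0))]
  branch[1] choose=4:
    H0 returns [-6, -80]
    H1 returns ([-6, -80], (0))
    H2 returns ([-6, -80], (0))
    H3 returns [([-6, -80], (0))]
  branch[2] choose=0:
    H0 returns [-6, -84]
    H1 returns ([-6, -84], (0))
    H2 returns ([-6, -84], (0))
    H3 returns [([-6, -84], (0))]
= [([-6, -82], (0)), ([-6, -80], (0)), ([-6, -84], (0))]

Answer: 3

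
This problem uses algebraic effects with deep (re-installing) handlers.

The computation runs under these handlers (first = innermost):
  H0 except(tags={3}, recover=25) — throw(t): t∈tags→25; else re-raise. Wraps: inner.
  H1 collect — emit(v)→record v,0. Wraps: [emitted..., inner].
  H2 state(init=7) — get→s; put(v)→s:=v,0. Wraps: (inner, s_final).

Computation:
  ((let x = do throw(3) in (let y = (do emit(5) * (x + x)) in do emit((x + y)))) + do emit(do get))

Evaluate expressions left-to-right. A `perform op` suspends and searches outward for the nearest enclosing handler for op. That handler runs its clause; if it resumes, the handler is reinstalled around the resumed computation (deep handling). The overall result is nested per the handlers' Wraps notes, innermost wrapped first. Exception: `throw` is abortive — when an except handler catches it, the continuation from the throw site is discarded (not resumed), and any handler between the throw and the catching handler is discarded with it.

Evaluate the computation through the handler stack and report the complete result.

Answer: ([25], 7)

Step-by-step:
throw(3) @ H0 caught ⇒ 25
H1 returns [25]
H2 returns ([25], 7)
= ([25], 7)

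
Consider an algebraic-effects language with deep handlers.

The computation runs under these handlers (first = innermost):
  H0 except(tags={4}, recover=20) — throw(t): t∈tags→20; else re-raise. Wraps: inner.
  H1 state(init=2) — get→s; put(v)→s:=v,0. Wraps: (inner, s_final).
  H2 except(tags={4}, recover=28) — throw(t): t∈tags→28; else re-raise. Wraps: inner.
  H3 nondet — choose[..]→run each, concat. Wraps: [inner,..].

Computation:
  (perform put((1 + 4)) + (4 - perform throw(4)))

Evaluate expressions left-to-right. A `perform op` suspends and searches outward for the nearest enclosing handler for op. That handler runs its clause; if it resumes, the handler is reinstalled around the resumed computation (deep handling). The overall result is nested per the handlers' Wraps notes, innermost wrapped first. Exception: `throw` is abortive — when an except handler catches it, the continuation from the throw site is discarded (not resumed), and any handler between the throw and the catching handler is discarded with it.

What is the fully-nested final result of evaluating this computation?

Working:
put(5) @ H1 ⇒ s:=5
throw(4) @ H0 caught ⇒ 20
H1 returns (20, 5)
H2 returns (20, 5)
H3 returns [(20, 5)]
= [(20, 5)]

Answer: [(20, 5)]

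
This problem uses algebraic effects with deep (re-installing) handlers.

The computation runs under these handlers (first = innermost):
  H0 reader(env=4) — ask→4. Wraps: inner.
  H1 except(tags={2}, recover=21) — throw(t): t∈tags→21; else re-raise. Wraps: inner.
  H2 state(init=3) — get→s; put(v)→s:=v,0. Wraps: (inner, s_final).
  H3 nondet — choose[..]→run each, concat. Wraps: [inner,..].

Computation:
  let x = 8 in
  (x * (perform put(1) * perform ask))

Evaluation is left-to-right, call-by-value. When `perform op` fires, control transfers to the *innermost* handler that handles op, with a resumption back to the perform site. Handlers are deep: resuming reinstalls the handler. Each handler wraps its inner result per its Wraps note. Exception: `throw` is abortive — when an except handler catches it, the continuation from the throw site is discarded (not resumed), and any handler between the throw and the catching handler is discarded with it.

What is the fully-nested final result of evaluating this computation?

Step-by-step:
put(1) @ H2 ⇒ s:=1
ask @ H0 ⇒ 4
H0 returns 0
H1 returns 0
H2 returns (0, 1)
H3 returns [(0, 1)]
= [(0, 1)]

Answer: [(0, 1)]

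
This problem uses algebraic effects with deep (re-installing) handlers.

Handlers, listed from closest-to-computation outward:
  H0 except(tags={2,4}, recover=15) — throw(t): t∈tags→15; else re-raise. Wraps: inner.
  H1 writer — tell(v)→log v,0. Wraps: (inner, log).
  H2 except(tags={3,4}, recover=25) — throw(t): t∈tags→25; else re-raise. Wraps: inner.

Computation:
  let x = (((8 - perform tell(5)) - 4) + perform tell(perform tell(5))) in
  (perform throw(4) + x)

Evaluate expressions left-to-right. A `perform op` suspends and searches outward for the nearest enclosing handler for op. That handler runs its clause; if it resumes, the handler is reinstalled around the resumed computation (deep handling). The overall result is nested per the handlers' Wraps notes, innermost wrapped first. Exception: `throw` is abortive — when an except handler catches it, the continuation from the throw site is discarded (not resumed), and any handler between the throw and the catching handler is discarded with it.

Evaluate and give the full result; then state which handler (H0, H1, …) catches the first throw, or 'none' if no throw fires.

Answer: (15, (5, 5, 0)) ; first throw caught by: H0

Step-by-step:
tell(5) @ H1 ⇒ log+=5
tell(5) @ H1 ⇒ log+=5
tell(0) @ H1 ⇒ log+=0
throw(4) @ H0 caught ⇒ 15
H1 returns (15, (5, 5, 0))
H2 returns (15, (5, 5, 0))
= (15, (5, 5, 0))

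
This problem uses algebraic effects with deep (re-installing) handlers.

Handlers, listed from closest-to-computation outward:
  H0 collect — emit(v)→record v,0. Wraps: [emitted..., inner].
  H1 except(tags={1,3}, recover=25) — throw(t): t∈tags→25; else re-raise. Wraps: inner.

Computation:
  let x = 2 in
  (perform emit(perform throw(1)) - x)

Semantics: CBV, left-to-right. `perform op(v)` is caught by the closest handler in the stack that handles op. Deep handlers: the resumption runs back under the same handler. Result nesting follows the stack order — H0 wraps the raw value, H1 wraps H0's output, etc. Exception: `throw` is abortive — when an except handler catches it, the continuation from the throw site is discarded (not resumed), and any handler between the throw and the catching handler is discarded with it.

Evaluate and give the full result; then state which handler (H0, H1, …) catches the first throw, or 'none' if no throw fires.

Evaluation trace:
throw(1) @ H1 caught ⇒ 25
= 25

Answer: 25 ; first throw caught by: H1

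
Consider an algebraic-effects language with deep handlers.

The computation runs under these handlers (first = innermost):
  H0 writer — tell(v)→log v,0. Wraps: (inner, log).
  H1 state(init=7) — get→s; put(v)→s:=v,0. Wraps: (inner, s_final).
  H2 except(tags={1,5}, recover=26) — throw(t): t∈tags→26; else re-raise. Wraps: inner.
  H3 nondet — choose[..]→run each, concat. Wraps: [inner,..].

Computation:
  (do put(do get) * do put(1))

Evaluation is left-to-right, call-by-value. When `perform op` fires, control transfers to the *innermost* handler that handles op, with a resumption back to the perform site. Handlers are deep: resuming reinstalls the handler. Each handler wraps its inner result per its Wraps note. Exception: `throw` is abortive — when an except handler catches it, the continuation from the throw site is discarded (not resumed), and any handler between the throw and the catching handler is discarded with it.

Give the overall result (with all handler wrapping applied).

Step-by-step:
get @ H1 ⇒ 7
put(7) @ H1 ⇒ s:=7
put(1) @ H1 ⇒ s:=1
H0 returns (0, ())
H1 returns ((0, ()), 1)
H2 returns ((0, ()), 1)
H3 returns [((0, ()), 1)]
= [((0, ()), 1)]

Answer: [((0, ()), 1)]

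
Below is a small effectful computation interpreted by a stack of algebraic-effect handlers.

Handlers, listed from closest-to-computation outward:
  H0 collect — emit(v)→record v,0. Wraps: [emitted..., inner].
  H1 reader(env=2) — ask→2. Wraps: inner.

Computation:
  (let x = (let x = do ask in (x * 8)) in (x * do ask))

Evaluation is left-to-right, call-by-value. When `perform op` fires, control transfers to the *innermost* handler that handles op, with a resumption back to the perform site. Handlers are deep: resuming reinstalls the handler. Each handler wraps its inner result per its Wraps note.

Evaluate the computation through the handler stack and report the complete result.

Answer: [32]

Step-by-step:
ask @ H1 ⇒ 2
ask @ H1 ⇒ 2
H0 returns [32]
H1 returns [32]
= [32]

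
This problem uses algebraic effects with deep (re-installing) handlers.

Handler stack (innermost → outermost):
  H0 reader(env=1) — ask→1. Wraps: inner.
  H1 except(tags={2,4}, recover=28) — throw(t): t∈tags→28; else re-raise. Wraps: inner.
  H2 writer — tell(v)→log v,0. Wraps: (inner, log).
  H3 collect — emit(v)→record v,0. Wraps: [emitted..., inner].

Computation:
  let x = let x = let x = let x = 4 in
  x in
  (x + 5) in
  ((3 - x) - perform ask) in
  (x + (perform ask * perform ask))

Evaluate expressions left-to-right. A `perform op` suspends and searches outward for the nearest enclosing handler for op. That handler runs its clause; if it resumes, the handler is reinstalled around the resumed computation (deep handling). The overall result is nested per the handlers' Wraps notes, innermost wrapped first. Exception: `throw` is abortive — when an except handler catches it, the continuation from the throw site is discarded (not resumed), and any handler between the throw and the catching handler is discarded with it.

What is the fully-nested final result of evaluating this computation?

Evaluation trace:
ask @ H0 ⇒ 1
ask @ H0 ⇒ 1
ask @ H0 ⇒ 1
H0 returns -6
H1 returns -6
H2 returns (-6, ())
H3 returns [(-6, ())]
= [(-6, ())]

Answer: [(-6, ())]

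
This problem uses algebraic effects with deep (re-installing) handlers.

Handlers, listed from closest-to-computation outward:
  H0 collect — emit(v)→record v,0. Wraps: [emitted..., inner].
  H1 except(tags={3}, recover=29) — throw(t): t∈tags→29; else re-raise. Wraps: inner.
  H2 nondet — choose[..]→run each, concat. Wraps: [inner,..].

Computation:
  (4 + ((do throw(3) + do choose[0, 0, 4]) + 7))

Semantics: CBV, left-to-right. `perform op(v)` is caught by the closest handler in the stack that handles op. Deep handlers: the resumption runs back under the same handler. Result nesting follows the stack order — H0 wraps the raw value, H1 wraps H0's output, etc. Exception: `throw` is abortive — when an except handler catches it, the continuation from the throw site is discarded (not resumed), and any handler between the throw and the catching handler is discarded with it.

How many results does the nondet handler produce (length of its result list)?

Answer: 1

Working:
throw(3) @ H1 caught ⇒ 29
H2 returns [29]
= [29]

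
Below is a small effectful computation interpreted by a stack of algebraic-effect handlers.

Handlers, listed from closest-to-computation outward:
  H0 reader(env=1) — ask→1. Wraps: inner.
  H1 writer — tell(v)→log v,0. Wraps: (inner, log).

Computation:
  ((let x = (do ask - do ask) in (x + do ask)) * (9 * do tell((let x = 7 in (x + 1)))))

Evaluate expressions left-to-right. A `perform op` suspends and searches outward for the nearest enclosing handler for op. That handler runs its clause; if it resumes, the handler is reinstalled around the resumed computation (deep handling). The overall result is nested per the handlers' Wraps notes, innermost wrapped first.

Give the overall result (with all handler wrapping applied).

Answer: (0, (8))

Working:
ask @ H0 ⇒ 1
ask @ H0 ⇒ 1
ask @ H0 ⇒ 1
tell(8) @ H1 ⇒ log+=8
H0 returns 0
H1 returns (0, (8))
= (0, (8))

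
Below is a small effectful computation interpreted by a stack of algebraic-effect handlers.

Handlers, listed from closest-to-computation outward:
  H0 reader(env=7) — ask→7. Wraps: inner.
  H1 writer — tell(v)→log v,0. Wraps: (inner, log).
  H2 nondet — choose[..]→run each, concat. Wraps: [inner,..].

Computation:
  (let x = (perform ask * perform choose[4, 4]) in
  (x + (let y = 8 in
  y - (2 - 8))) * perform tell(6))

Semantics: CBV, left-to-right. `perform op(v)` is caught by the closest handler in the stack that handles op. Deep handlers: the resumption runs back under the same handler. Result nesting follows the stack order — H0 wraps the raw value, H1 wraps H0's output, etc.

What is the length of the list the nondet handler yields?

Answer: 2

Evaluation trace:
ask @ H0 ⇒ 7
choose[4, 4] @ H2
  branch[0] choose=4:
    tell(6) @ H1 ⇒ log+=6
    H0 returns 0
    H1 returns (0, (6))
    H2 returns [(0, (6))]
  branch[1] choose=4:
    tell(6) @ H1 ⇒ log+=6
    H0 returns 0
    H1 returns (0, (6))
    H2 returns [(0, (6))]
= [(0, (6)), (0, (6))]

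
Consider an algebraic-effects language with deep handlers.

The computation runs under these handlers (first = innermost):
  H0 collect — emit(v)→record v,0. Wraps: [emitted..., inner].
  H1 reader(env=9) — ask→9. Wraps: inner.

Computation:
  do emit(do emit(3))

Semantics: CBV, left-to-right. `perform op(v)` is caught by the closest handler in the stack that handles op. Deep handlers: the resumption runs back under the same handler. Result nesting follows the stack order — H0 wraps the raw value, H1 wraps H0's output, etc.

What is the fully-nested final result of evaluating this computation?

Answer: [3, 0, 0]

Working:
emit(3) @ H0 ⇒ out+=3
emit(0) @ H0 ⇒ out+=0
H0 returns [3, 0, 0]
H1 returns [3, 0, 0]
= [3, 0, 0]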